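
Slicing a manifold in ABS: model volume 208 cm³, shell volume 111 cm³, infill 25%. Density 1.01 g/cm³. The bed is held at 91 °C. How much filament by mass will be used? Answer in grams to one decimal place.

Interior volume = 208 − 111 = 97 cm³.
Infill deposited = 0.25 × 97, so 24.25 cm³.
Deposited volume = 111 + 24.25, so 135.25 cm³.
Mass = 135.25 × 1.01, so 136.6025 g.

136.6 g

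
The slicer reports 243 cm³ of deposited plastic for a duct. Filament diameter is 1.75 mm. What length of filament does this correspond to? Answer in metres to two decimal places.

Filament cross-section = π × (1.75/2)² = 2.4053 mm².
L = 243000 mm³ / 2.4053 mm² = 101026.9 mm, i.e. 101.03 m.

101.03 m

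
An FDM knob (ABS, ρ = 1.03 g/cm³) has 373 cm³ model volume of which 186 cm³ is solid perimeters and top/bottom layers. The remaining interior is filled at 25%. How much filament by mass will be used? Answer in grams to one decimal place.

Interior volume = 373 − 186 = 187 cm³.
Infill volume = 0.25 × 187 = 46.75 cm³.
Total extruded = 186 + 46.75, so 232.75 cm³.
Mass = 232.75 × 1.03 = 239.7325 g.

239.7 g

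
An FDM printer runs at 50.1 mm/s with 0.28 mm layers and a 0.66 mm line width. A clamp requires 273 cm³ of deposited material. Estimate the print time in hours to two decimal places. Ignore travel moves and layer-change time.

Line area = 0.28 × 0.66, so 0.1848 mm².
Toolpath length = 273 cm³ / 0.1848 mm² = 273000 / 0.1848 = 1477272.7 mm.
Print-move time = 1477272.7 / 50.1, so 29486.5 s.
That's 29486.5 s → 8.19 hours.

8.19 hours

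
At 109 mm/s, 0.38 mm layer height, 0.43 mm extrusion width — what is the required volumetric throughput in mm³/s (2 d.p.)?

17.81

Bead cross-section = 0.38 × 0.43 = 0.1634 mm².
Q = v·A = 109 × 0.1634 = 17.81 mm³/s.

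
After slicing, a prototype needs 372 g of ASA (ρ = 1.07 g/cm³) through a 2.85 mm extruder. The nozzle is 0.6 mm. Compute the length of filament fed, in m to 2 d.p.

54.50 m

Extruded volume: 372/1.07 = 347.6636 cm³ (347663.6 mm³).
A = π r² = π × 1.425² = 6.3794 mm².
Length = 347663.6 / 6.3794 = 54497.85 mm = 54.50 m.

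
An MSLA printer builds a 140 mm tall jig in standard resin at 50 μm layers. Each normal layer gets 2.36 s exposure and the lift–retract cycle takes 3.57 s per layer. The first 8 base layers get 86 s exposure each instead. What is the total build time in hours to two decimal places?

4.80 hours

Layers = ⌈140/0.05⌉ = 2800.
Burn-in layers: 8 × (86 + 3.57) → 716.56 s.
Regular layers: 2792 × (2.36 + 3.57) → 16556.56 s.
Total = 716.56 + 16556.56 = 17273.12 s = 4.80 hours.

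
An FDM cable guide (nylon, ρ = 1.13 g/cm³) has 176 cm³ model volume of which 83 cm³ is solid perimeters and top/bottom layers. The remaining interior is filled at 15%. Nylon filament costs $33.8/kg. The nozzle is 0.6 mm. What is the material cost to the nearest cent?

$3.70

Infill region = 176 − 83, so 93 cm³.
Deposited infill = 0.15 × 93, so 13.95 cm³.
Total printed volume: 83 + 13.95 → 96.95 cm³.
Mass = 96.95 × 1.13, so 109.5535 g.
Cost = 109.5535 g / 1000 × $33.8/kg = $3.70.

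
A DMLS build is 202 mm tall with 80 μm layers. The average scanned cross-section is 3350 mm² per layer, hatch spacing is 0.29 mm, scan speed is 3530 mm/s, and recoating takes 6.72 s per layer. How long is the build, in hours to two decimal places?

7.01 hours

Layer count = ceil(202 / 0.08) = 2525.
Hatch length per layer = 3350 / 0.29, so 11551.7 mm.
Scan time per layer: 11551.7 / 3530 → 3.2724 s.
Per-layer time = 3.2724 + 6.72, so 9.9924 s.
Build time = 2525 × 9.9924 = 25230.81 s = 7.01 hours.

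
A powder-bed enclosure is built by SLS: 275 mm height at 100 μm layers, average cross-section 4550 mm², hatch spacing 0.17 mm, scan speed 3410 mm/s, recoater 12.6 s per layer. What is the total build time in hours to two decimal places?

Number of layers: 275 / 0.1 → 2750 (rounded up).
Hatch length per layer = 4550 / 0.17 = 26764.7 mm.
Per-layer scan time: 26764.7 / 3410 → 7.8489 s.
Per-layer time: 7.8489 + 12.6 → 20.4489 s.
2750 layers × 20.4489 s/layer = 56234.475 s, i.e. 15.62 hours.

15.62 hours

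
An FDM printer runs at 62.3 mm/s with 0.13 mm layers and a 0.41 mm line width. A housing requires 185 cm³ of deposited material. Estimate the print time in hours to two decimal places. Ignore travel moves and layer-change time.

15.48 hours

Line area = 0.13 × 0.41 = 0.0533 mm².
Toolpath length = 185 cm³ / 0.0533 mm² = 185000 / 0.0533 = 3470919.3 mm.
Time extruding = 3470919.3 / 62.3 = 55713 s.
Converting: 55713 s = 15.48 hours.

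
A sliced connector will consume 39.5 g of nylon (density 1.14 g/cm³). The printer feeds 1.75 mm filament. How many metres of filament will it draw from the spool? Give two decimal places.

Volume = 39.5 g / 1.14 g·cm⁻³ = 34.6491 cm³ = 34649.1 mm³.
Cross-section of 1.75 mm filament: π·(1.75/2)² = 2.4053 mm².
Length = 34649.1 / 2.4053 = 14405.31 mm = 14.41 m.

14.41 m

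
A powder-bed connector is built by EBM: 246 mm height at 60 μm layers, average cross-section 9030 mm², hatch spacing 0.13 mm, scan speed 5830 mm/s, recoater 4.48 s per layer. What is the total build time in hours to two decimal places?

Layers = ⌈246/0.06⌉ = 4100.
Hatch length per layer = 9030 / 0.13, so 69461.5 mm.
Per-layer scan time: 69461.5 / 5830 → 11.9145 s.
Layer cycle: 11.9145 + 4.48 → 16.3945 s.
Build time = 4100 × 16.3945 = 67217.45 s = 18.67 hours.

18.67 hours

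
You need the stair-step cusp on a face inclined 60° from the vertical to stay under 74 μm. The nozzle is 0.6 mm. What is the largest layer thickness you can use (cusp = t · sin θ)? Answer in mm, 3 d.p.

0.085 mm

t = h_c / sin θ = 0.074 / 0.8660 = 0.085 mm.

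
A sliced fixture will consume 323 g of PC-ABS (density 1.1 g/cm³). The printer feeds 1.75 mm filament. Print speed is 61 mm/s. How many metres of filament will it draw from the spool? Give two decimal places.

Volume = 323 g / 1.1 g·cm⁻³ = 293.6364 cm³ = 293636.4 mm³.
A = π r² = π × 0.875² = 2.4053 mm².
Length = 293636.4 / 2.4053 = 122078.91 mm = 122.08 m.

122.08 m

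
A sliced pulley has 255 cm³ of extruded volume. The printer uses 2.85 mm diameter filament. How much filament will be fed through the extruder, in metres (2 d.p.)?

39.97 m

Filament cross-section = π × (2.85/2)² = 6.3794 mm².
Length = 255 cm³ / 6.3794 mm² = 255000 / 6.3794 = 39972.41 mm = 39.97 m.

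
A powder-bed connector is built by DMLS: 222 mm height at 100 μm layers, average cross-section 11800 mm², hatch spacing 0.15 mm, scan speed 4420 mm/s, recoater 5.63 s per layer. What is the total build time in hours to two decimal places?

14.45 hours

Layer count = ceil(222 / 0.1) = 2220.
Per-layer scan distance = 11800 / 0.15 = 78666.7 mm.
Scan time per layer: 78666.7 / 4420 → 17.7979 s.
Layer cycle = 17.7979 + 5.63, so 23.4279 s.
Total: 2220 × 23.4279 s = 52009.938 s → 14.45 hours.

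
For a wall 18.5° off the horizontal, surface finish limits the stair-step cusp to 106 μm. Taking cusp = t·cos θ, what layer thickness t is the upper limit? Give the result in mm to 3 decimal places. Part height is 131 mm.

0.112 mm

t = h_c / cos θ = 0.106 / 0.9483 = 0.112 mm.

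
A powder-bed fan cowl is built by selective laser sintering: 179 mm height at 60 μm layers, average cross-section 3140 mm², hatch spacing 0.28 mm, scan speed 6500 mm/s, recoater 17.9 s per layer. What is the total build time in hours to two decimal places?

Layer count = ceil(179 / 0.06) = 2984.
Hatch length per layer: 3140 / 0.28 → 11214.3 mm.
Scan time per layer = 11214.3 / 6500, so 1.7253 s.
Time per layer = 1.7253 + 17.9 = 19.6253 s.
Total: 2984 × 19.6253 s = 58561.8952 s → 16.27 hours.

16.27 hours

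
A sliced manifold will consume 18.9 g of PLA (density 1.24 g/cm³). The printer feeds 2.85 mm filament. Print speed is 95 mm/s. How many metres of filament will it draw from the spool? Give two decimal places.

Extruded volume: 18.9/1.24 = 15.2419 cm³ (15241.9 mm³).
A = π r² = π × 1.425² = 6.3794 mm².
Length = 15241.9 / 6.3794 = 2389.24 mm = 2.39 m.

2.39 m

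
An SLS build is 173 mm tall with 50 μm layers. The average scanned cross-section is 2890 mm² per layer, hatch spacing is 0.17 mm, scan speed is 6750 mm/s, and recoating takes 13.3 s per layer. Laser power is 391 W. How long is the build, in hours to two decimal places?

15.20 hours

Number of layers: 173 / 0.05 → 3460 (rounded up).
Per-layer scan distance = 2890 / 0.17 = 17000 mm.
Per-layer scan time = 17000 / 6750 = 2.5185 s.
Layer cycle = 2.5185 + 13.3 = 15.8185 s.
Total: 3460 × 15.8185 s = 54732.01 s → 15.20 hours.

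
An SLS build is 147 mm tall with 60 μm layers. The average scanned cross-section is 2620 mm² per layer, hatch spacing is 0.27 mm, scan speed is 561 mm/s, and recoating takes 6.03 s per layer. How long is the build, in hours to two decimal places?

Layers = ⌈147/0.06⌉ = 2450.
Hatch length per layer = 2620 / 0.27 = 9703.7 mm.
Per-layer scan time = 9703.7 / 561, so 17.2971 s.
Layer cycle: 17.2971 + 6.03 → 23.3271 s.
Total: 2450 × 23.3271 s = 57151.395 s → 15.88 hours.

15.88 hours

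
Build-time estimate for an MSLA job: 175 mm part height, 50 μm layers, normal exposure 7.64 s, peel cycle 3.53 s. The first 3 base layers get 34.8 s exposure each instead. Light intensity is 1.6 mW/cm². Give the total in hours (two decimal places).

Number of layers: 175 / 0.05 → 3500 (rounded up).
Base layers: 3 × (34.8 + 3.53) → 114.99 s.
Normal layers = 3497 × (7.64 + 3.53), so 39061.49 s.
Sum: 114.99 + 39061.49 = 39176.48 s → 10.88 hours.

10.88 hours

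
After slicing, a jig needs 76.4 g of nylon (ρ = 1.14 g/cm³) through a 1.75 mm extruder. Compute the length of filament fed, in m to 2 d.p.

Volume = 76.4 g / 1.14 g·cm⁻³ = 67.0175 cm³ = 67017.5 mm³.
Filament cross-section = π × (1.75/2)² = 2.4053 mm².
Length = 67017.5 / 2.4053 = 27862.43 mm = 27.86 m.

27.86 m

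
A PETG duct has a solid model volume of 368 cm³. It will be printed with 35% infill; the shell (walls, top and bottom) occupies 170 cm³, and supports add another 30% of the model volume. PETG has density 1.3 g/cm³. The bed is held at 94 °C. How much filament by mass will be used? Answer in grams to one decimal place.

Volume inside the shell = 368 − 170, so 198 cm³.
Infill deposited = 0.35 × 198, so 69.3 cm³.
Support = 0.30 × 368, so 110.4 cm³.
Deposited volume = 170 + 69.3 + 110.4 = 349.7 cm³.
Mass: 349.7 × 1.3 → 454.61 g.

454.6 g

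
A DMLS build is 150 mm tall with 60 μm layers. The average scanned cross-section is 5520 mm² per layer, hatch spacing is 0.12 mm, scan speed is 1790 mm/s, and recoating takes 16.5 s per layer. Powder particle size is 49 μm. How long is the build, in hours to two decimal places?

29.30 hours

Layers = ⌈150/0.06⌉ = 2500.
Hatch length per layer: 5520 / 0.12 → 46000 mm.
Laser time per layer = 46000 / 1790 = 25.6983 s.
Per-layer time = 25.6983 + 16.5 = 42.1983 s.
Build time = 2500 × 42.1983 = 105495.75 s = 29.30 hours.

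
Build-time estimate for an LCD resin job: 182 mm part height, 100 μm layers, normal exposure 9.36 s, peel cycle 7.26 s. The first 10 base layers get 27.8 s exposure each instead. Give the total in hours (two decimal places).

8.45 hours

Layers = ⌈182/0.1⌉ = 1820.
Bottom layers = 10 × (27.8 + 7.26), so 350.6 s.
Regular layers = 1810 × (9.36 + 7.26), so 30082.2 s.
Total = 350.6 + 30082.2 = 30432.8 s = 8.45 hours.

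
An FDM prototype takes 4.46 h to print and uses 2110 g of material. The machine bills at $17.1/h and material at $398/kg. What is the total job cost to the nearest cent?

$916.05

Machine-time cost = 17.1 × 4.46, so $76.266.
Material charge = 398 × 2110/1000 = $839.78.
Job cost: 76.266 + 839.78 = 916.046 ≈ $916.05.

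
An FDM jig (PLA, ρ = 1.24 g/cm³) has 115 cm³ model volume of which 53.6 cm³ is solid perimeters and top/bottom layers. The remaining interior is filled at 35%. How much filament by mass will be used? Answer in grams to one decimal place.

93.1 g

Volume inside the shell = 115 − 53.6 = 61.4 cm³.
Infill deposited: 0.35 × 61.4 → 21.49 cm³.
Total extruded: 53.6 + 21.49 → 75.09 cm³.
Mass = 75.09 × 1.24, so 93.1116 g.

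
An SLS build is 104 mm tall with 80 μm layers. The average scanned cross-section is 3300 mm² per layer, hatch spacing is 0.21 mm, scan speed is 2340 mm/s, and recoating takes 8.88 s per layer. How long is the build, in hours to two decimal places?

Number of layers: 104 / 0.08 → 1300 (rounded up).
Hatch length per layer: 3300 / 0.21 → 15714.3 mm.
Scan time per layer = 15714.3 / 2340, so 6.7155 s.
Per-layer time = 6.7155 + 8.88 = 15.5955 s.
Build time = 1300 × 15.5955 = 20274.15 s = 5.63 hours.

5.63 hours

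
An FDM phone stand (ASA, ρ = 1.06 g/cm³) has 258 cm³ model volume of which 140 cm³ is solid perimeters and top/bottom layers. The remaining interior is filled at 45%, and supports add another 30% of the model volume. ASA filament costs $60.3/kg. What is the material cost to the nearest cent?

$17.29

Volume inside the shell = 258 − 140, so 118 cm³.
Infill volume: 0.45 × 118 → 53.1 cm³.
Support: 0.30 × 258 → 77.4 cm³.
Total printed volume = 140 + 53.1 + 77.4 = 270.5 cm³.
Mass = 270.5 × 1.06, so 286.73 g.
At $60.3/kg: 286.73/1000 × 60.3 = $17.29.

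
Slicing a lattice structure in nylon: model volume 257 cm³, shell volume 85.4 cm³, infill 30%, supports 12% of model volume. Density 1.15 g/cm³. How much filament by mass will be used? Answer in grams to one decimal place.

Volume inside the shell = 257 − 85.4, so 171.6 cm³.
Infill volume = 0.30 × 171.6 = 51.48 cm³.
Support: 0.12 × 257 → 30.84 cm³.
Deposited volume = 85.4 + 51.48 + 30.84, so 167.72 cm³.
Mass = 167.72 × 1.15, so 192.878 g.

192.9 g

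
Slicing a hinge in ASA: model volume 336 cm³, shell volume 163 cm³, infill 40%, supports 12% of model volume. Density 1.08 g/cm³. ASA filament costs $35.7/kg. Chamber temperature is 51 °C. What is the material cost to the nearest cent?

$10.51

Interior volume = 336 − 163 = 173 cm³.
Deposited infill = 0.40 × 173, so 69.2 cm³.
Support = 0.12 × 336 = 40.32 cm³.
Deposited volume = 163 + 69.2 + 40.32, so 272.52 cm³.
Mass = 272.52 × 1.08 = 294.3216 g.
Cost = 294.3216 g / 1000 × $35.7/kg = $10.51.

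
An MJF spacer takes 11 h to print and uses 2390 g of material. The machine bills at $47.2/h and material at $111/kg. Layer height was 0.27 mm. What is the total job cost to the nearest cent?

Machine-time cost: 47.2 × 11 → $519.20.
Material cost = 111 × 2390/1000, so $265.29.
Job cost: 519.20 + 265.29 = $784.49.

$784.49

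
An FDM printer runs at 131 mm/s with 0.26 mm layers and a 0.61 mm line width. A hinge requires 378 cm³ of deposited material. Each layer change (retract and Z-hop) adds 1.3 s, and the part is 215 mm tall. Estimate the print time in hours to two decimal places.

Bead cross-section: 0.26 × 0.61 → 0.1586 mm².
Total extruded path = 378000/0.1586 = 2383354.4 mm.
Time extruding: 2383354.4 / 131 → 18193.5 s.
Layers = ⌈215/0.26⌉ = 827.
Non-print overhead = 827 × 1.3 = 1075.1 s.
Altogether 18193.5 + 1075.1 = 19268.6 s, i.e. 5.35 hours.

5.35 hours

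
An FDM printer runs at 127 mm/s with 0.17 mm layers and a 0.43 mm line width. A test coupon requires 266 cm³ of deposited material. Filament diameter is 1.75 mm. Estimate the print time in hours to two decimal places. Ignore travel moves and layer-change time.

7.96 hours

Bead cross-section = 0.17 × 0.43 = 0.0731 mm².
Total extruded path = 266000/0.0731 = 3638850.9 mm.
Extrusion time = 3638850.9 / 127 = 28652.4 s.
That's 28652.4 s → 7.96 hours.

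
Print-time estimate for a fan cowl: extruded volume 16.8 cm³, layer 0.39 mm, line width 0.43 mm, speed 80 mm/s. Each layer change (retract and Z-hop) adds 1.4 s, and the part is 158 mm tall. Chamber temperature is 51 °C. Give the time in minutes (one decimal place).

30.3 minutes

Extrusion cross-section = 0.39 × 0.43 = 0.1677 mm².
Total extruded path = 16800/0.1677 = 100178.9 mm.
Time extruding: 100178.9 / 80 → 1252.2 s.
Layers = ⌈158/0.39⌉ = 406.
Layer-change overhead = 406 × 1.4, so 568.4 s.
Altogether 1252.2 + 568.4 = 1820.6 s, i.e. 30.3 minutes.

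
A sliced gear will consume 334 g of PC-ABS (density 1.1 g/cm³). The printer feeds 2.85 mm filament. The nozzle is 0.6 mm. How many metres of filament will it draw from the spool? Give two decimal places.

Volume = 334 g / 1.1 g·cm⁻³ = 303.6364 cm³ = 303636.4 mm³.
Filament cross-section = π × (2.85/2)² = 6.3794 mm².
L = V/A = 303636.4/6.3794 = 47596.39 mm → 47.60 m.

47.60 m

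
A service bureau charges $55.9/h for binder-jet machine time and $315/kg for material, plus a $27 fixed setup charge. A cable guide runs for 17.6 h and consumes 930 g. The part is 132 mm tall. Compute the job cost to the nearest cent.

$1303.79

Machine-time cost = 55.9 × 17.6, so $983.84.
Material charge = 315 × 930/1000 = $292.95.
Total = 983.84 + 292.95 + 27 = $1303.79.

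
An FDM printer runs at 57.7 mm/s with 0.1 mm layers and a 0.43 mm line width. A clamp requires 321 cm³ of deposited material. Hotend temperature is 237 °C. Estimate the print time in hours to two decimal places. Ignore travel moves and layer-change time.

Bead cross-section = 0.1 × 0.43 = 0.043 mm².
Total extruded path = 321000/0.043 = 7465116.3 mm.
Extrusion time: 7465116.3 / 57.7 → 129378.1 s.
That's 129378.1 s → 35.94 hours.

35.94 hours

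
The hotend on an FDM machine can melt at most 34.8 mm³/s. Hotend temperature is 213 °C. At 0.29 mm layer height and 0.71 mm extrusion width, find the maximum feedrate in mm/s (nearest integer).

169 mm/s

A = 0.29 × 0.71 = 0.2059 mm².
Max speed = 34.8 / 0.2059 = 169.01 ≈ 169 mm/s.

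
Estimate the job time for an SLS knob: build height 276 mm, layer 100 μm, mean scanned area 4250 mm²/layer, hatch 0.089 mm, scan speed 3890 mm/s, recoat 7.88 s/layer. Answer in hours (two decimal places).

Layer count = ceil(276 / 0.1) = 2760.
Scan path per layer: 4250 / 0.089 → 47752.8 mm.
Laser time per layer = 47752.8 / 3890, so 12.2758 s.
Time per layer: 12.2758 + 7.88 → 20.1558 s.
Build time = 2760 × 20.1558 = 55630.008 s = 15.45 hours.

15.45 hours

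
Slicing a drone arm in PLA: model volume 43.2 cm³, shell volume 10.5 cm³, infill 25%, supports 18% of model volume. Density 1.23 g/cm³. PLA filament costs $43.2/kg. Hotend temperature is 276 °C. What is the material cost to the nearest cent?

$1.41

Interior volume: 43.2 − 10.5 → 32.7 cm³.
Infill volume = 0.25 × 32.7, so 8.175 cm³.
Support: 0.18 × 43.2 → 7.776 cm³.
Deposited volume = 10.5 + 8.175 + 7.776 = 26.451 cm³.
Mass = 26.451 × 1.23, so 32.53473 g.
Cost = 32.53473 g / 1000 × $43.2/kg = $1.41.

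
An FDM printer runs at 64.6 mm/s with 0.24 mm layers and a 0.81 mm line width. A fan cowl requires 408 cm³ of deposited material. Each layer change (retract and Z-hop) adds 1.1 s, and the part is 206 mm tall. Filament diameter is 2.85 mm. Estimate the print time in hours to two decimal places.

Line area = 0.24 × 0.81 = 0.1944 mm².
Total extruded path = 408000/0.1944 = 2098765.4 mm.
Print-move time: 2098765.4 / 64.6 → 32488.6 s.
Layers = ⌈206/0.24⌉ = 859.
Layer-change overhead = 859 × 1.1 = 944.9 s.
Total = 32488.6 + 944.9 = 33433.5 s = 9.29 hours.

9.29 hours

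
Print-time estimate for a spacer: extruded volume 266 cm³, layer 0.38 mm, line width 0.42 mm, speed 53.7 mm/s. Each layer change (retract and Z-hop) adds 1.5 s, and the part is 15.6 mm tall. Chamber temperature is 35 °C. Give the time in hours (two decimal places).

Line area: 0.38 × 0.42 → 0.1596 mm².
Total extruded path = 266000/0.1596 = 1666666.7 mm.
Extrusion time: 1666666.7 / 53.7 → 31036.6 s.
Layers = ⌈15.6/0.38⌉ = 42.
Non-print overhead = 42 × 1.5 = 63 s.
Altogether 31036.6 + 63 = 31099.6 s, i.e. 8.64 hours.

8.64 hours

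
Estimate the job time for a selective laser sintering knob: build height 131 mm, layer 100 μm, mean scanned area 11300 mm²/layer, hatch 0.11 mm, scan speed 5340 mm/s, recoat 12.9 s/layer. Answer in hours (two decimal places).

11.69 hours

Layer count = ceil(131 / 0.1) = 1310.
Per-layer scan distance: 11300 / 0.11 → 102727.3 mm.
Laser time per layer = 102727.3 / 5340, so 19.2373 s.
Per-layer time: 19.2373 + 12.9 → 32.1373 s.
Build time = 1310 × 32.1373 = 42099.863 s = 11.69 hours.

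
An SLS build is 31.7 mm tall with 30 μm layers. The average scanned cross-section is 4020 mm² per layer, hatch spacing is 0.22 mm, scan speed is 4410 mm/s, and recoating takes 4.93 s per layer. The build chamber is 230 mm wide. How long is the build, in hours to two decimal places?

Layers = ⌈31.7/0.03⌉ = 1057.
Hatch length per layer: 4020 / 0.22 → 18272.7 mm.
Scan time per layer: 18272.7 / 4410 → 4.1435 s.
Time per layer: 4.1435 + 4.93 → 9.0735 s.
1057 layers × 9.0735 s/layer = 9590.6895 s, i.e. 2.66 hours.

2.66 hours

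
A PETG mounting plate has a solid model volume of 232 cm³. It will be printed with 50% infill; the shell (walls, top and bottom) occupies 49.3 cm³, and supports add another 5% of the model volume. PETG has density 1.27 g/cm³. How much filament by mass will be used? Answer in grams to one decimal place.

Infill region = 232 − 49.3, so 182.7 cm³.
Infill volume = 0.50 × 182.7, so 91.35 cm³.
Support = 0.05 × 232, so 11.6 cm³.
Total extruded = 49.3 + 91.35 + 11.6, so 152.25 cm³.
Mass: 152.25 × 1.27 → 193.3575 g.

193.4 g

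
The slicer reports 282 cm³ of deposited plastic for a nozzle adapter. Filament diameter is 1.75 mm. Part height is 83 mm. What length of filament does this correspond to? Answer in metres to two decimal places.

Filament cross-section = π × (1.75/2)² = 2.4053 mm².
Length = 282 cm³ / 2.4053 mm² = 282000 / 2.4053 = 117241.09 mm = 117.24 m.

117.24 m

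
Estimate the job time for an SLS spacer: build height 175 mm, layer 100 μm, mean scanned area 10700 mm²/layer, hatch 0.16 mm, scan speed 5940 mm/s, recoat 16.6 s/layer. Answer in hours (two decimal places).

Number of layers: 175 / 0.1 → 1750 (rounded up).
Hatch length per layer: 10700 / 0.16 → 66875 mm.
Per-layer scan time: 66875 / 5940 → 11.2584 s.
Time per layer = 11.2584 + 16.6, so 27.8584 s.
1750 layers × 27.8584 s/layer = 48752.2 s, i.e. 13.54 hours.

13.54 hours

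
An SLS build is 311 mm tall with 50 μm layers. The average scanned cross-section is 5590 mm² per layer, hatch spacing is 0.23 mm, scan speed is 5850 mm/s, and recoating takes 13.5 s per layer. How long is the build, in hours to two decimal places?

Layers = ⌈311/0.05⌉ = 6220.
Hatch length per layer = 5590 / 0.23 = 24304.3 mm.
Per-layer scan time = 24304.3 / 5850, so 4.1546 s.
Layer cycle = 4.1546 + 13.5 = 17.6546 s.
Build time = 6220 × 17.6546 = 109811.612 s = 30.50 hours.

30.50 hours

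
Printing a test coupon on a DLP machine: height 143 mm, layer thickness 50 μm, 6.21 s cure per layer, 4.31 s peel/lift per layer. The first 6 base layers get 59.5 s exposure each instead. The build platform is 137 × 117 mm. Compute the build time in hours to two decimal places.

8.45 hours

Layer count = ceil(143 / 0.05) = 2860.
Base layers = 6 × (59.5 + 4.31), so 382.86 s.
Remaining layers = 2854 × (6.21 + 4.31) = 30024.08 s.
Sum: 382.86 + 30024.08 = 30406.94 s → 8.45 hours.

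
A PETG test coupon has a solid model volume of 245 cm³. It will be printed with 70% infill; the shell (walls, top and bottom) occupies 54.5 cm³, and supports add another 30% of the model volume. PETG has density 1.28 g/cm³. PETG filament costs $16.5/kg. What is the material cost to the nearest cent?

Interior volume: 245 − 54.5 → 190.5 cm³.
Deposited infill = 0.70 × 190.5 = 133.35 cm³.
Support = 0.30 × 245, so 73.5 cm³.
Total extruded: 54.5 + 133.35 + 73.5 → 261.35 cm³.
Mass = 261.35 × 1.28 = 334.528 g.
At $16.5/kg: 334.528/1000 × 16.5 = $5.52.

$5.52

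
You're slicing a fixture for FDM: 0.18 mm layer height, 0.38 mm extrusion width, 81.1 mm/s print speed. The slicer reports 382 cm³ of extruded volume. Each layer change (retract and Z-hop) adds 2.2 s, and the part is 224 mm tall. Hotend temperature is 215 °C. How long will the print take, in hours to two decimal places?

Line area = 0.18 × 0.38 = 0.0684 mm².
Toolpath length = 382 cm³ / 0.0684 mm² = 382000 / 0.0684 = 5584795.3 mm.
Extrusion time = 5584795.3 / 81.1, so 68863.1 s.
Number of layers: 224 / 0.18 → 1245 (rounded up).
Non-print overhead = 1245 × 2.2 = 2739 s.
Total = 68863.1 + 2739 = 71602.1 s = 19.89 hours.

19.89 hours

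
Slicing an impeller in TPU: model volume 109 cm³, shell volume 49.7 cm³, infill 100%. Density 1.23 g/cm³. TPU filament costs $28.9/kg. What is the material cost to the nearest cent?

Volume inside the shell = 109 − 49.7 = 59.3 cm³.
Infill deposited = 1.00 × 59.3, so 59.3 cm³.
Total printed volume = 49.7 + 59.3, so 109 cm³.
Mass = 109 × 1.23, so 134.07 g.
At $28.9/kg: 134.07/1000 × 28.9 = $3.87.

$3.87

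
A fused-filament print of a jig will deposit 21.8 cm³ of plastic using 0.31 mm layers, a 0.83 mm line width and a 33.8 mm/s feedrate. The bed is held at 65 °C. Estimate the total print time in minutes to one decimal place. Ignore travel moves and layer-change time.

41.8 minutes

Line area: 0.31 × 0.83 → 0.2573 mm².
Toolpath length = 21.8 cm³ / 0.2573 mm² = 21800 / 0.2573 = 84726 mm.
Print-move time = 84726 / 33.8 = 2506.7 s.
2506.7 s = 41.8 minutes.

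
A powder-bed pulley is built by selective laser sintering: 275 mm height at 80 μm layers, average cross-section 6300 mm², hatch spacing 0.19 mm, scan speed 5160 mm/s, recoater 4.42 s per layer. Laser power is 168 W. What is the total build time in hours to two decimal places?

10.36 hours

Layers = ⌈275/0.08⌉ = 3438.
Hatch length per layer = 6300 / 0.19 = 33157.9 mm.
Per-layer scan time = 33157.9 / 5160, so 6.4259 s.
Per-layer time: 6.4259 + 4.42 → 10.8459 s.
Build time = 3438 × 10.8459 = 37288.2042 s = 10.36 hours.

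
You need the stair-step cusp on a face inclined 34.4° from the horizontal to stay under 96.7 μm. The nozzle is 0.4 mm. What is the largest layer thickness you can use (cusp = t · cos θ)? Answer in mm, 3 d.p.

cos(34.4°) = 0.8251; t_max = 0.0967/0.8251 = 0.117 mm.

0.117 mm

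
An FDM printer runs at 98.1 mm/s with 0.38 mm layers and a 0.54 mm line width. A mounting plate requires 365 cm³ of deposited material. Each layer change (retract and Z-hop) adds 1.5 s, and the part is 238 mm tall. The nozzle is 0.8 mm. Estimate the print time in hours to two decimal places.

Extrusion cross-section: 0.38 × 0.54 → 0.2052 mm².
Total extruded path = 365000/0.2052 = 1778752.4 mm.
Print-move time = 1778752.4 / 98.1 = 18132 s.
Number of layers: 238 / 0.38 → 627 (rounded up).
Z-hop total = 627 × 1.5, so 940.5 s.
Altogether 18132 + 940.5 = 19072.5 s, i.e. 5.30 hours.

5.30 hours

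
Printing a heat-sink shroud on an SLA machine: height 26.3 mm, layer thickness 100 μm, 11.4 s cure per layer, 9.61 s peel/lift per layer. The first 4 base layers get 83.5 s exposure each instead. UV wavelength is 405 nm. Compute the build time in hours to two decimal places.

1.62 hours

Number of layers: 26.3 / 0.1 → 263 (rounded up).
Burn-in layers = 4 × (83.5 + 9.61) = 372.44 s.
Remaining layers: 259 × (11.4 + 9.61) → 5441.59 s.
Sum: 372.44 + 5441.59 = 5814.03 s → 1.62 hours.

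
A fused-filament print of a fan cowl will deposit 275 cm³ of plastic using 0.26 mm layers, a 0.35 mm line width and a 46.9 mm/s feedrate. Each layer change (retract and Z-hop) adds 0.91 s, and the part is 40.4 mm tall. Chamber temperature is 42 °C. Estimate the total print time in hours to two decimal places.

Extrusion cross-section: 0.26 × 0.35 → 0.091 mm².
Total extruded path = 275000/0.091 = 3021978 mm.
Extrusion time = 3021978 / 46.9 = 64434.5 s.
Layers = ⌈40.4/0.26⌉ = 156.
Non-print overhead = 156 × 0.91 = 141.96 s.
Total = 64434.5 + 141.96 = 64576.46 s = 17.94 hours.

17.94 hours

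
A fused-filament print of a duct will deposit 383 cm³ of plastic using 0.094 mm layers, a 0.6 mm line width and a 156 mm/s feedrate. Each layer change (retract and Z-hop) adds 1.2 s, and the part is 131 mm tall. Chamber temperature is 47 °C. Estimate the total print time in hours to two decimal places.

12.56 hours

Line area = 0.094 × 0.6 = 0.0564 mm².
Toolpath length = 383 cm³ / 0.0564 mm² = 383000 / 0.0564 = 6790780.1 mm.
Print-move time: 6790780.1 / 156 → 43530.6 s.
Number of layers: 131 / 0.094 → 1394 (rounded up).
Layer-change overhead: 1394 × 1.2 → 1672.8 s.
Altogether 43530.6 + 1672.8 = 45203.4 s, i.e. 12.56 hours.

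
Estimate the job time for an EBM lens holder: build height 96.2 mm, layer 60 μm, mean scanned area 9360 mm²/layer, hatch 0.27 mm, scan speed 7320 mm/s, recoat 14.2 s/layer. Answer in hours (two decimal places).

8.44 hours

Layer count = ceil(96.2 / 0.06) = 1604.
Scan path per layer: 9360 / 0.27 → 34666.7 mm.
Scan time per layer: 34666.7 / 7320 → 4.7359 s.
Per-layer time: 4.7359 + 14.2 → 18.9359 s.
Total: 1604 × 18.9359 s = 30373.1836 s → 8.44 hours.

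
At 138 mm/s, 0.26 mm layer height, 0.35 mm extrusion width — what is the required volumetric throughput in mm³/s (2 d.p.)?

Bead cross-section: 0.26 × 0.35 → 0.091 mm².
Volumetric flow = 138 × 0.091 = 12.56 mm³/s.

12.56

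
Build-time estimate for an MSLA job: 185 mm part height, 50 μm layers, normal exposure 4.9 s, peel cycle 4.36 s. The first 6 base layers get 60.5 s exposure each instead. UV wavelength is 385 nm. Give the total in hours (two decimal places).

9.61 hours

Layers = ⌈185/0.05⌉ = 3700.
Base layers: 6 × (60.5 + 4.36) → 389.16 s.
Regular layers = 3694 × (4.9 + 4.36) = 34206.44 s.
Sum: 389.16 + 34206.44 = 34595.6 s → 9.61 hours.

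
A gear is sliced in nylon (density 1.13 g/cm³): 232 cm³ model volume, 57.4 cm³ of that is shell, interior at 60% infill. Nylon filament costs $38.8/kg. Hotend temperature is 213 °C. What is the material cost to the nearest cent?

Interior volume: 232 − 57.4 → 174.6 cm³.
Infill volume = 0.60 × 174.6, so 104.76 cm³.
Deposited volume = 57.4 + 104.76, so 162.16 cm³.
Mass: 162.16 × 1.13 → 183.2408 g.
Cost = 183.2408 g / 1000 × $38.8/kg = $7.11.

$7.11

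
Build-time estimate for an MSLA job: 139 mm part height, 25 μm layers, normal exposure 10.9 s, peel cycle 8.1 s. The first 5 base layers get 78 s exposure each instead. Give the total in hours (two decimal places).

29.44 hours

Layers = ⌈139/0.025⌉ = 5560.
Bottom layers = 5 × (78 + 8.1), so 430.5 s.
Normal layers: 5555 × (10.9 + 8.1) → 105545 s.
Total = 430.5 + 105545 = 105975.5 s = 29.44 hours.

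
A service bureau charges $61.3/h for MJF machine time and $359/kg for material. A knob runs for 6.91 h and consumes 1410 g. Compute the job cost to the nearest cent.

Machine-time cost = 61.3 × 6.91 = $423.583.
Material cost: 359 × 1410/1000 → $506.19.
Job cost: 423.583 + 506.19 = 929.773 ≈ $929.77.

$929.77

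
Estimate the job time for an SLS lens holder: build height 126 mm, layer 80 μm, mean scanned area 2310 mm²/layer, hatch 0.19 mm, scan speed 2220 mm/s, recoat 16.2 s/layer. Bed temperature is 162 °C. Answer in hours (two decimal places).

Number of layers: 126 / 0.08 → 1575 (rounded up).
Per-layer scan distance = 2310 / 0.19, so 12157.9 mm.
Scan time per layer: 12157.9 / 2220 → 5.4765 s.
Per-layer time: 5.4765 + 16.2 → 21.6765 s.
1575 layers × 21.6765 s/layer = 34140.4875 s, i.e. 9.48 hours.

9.48 hours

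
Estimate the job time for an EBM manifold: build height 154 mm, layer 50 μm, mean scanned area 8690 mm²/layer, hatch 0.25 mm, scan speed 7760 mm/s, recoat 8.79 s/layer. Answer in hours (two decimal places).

Layer count = ceil(154 / 0.05) = 3080.
Scan path per layer = 8690 / 0.25, so 34760 mm.
Per-layer scan time = 34760 / 7760 = 4.4794 s.
Time per layer = 4.4794 + 8.79 = 13.2694 s.
3080 layers × 13.2694 s/layer = 40869.752 s, i.e. 11.35 hours.

11.35 hours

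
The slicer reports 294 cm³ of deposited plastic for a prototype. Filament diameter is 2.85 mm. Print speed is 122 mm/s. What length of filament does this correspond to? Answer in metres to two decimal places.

Filament cross-section = π × (2.85/2)² = 6.3794 mm².
Length = 294 cm³ / 6.3794 mm² = 294000 / 6.3794 = 46085.84 mm = 46.09 m.

46.09 m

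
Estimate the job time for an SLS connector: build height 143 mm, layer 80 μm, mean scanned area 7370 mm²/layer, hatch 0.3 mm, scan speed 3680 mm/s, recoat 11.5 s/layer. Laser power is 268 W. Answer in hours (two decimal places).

Layer count = ceil(143 / 0.08) = 1788.
Hatch length per layer: 7370 / 0.3 → 24566.7 mm.
Laser time per layer: 24566.7 / 3680 → 6.6757 s.
Layer cycle = 6.6757 + 11.5 = 18.1757 s.
Total: 1788 × 18.1757 s = 32498.1516 s → 9.03 hours.

9.03 hours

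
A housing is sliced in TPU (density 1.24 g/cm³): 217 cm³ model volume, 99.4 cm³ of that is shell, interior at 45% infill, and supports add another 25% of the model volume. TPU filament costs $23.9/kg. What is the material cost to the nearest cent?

Infill region = 217 − 99.4, so 117.6 cm³.
Infill deposited = 0.45 × 117.6, so 52.92 cm³.
Support = 0.25 × 217, so 54.25 cm³.
Total extruded: 99.4 + 52.92 + 54.25 → 206.57 cm³.
Mass = 206.57 × 1.24 = 256.1468 g.
Cost = 256.1468 g / 1000 × $23.9/kg = $6.12.

$6.12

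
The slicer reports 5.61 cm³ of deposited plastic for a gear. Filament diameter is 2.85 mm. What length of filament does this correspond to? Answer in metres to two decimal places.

A = π r² = π × 1.425² = 6.3794 mm².
Length = 5.61 cm³ / 6.3794 mm² = 5610 / 6.3794 = 879.39 mm = 0.88 m.

0.88 m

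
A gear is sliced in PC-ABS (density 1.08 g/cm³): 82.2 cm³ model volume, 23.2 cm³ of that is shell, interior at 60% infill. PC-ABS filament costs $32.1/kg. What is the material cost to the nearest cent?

$2.03

Infill region: 82.2 − 23.2 → 59 cm³.
Infill volume = 0.60 × 59, so 35.4 cm³.
Total printed volume = 23.2 + 35.4, so 58.6 cm³.
Mass = 58.6 × 1.08 = 63.288 g.
At $32.1/kg: 63.288/1000 × 32.1 = $2.03.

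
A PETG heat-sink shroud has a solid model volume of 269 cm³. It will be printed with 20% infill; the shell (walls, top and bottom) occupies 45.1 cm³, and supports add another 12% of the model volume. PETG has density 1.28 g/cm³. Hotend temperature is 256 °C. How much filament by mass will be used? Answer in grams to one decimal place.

156.4 g

Interior volume: 269 − 45.1 → 223.9 cm³.
Infill volume = 0.20 × 223.9, so 44.78 cm³.
Support: 0.12 × 269 → 32.28 cm³.
Deposited volume = 45.1 + 44.78 + 32.28 = 122.16 cm³.
Mass = 122.16 × 1.28 = 156.3648 g.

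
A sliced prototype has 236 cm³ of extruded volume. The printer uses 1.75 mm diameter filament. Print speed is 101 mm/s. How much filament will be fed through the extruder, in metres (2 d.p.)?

98.12 m

Cross-section of 1.75 mm filament: π·(1.75/2)² = 2.4053 mm².
L = 236000 mm³ / 2.4053 mm² = 98116.66 mm, i.e. 98.12 m.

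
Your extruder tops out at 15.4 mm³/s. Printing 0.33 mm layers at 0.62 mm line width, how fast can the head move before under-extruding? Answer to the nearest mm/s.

Extrusion cross-section: 0.33 × 0.62 → 0.2046 mm².
v_max = Q/A = 15.4/0.2046 = 75.27 mm/s → 75 mm/s.

75 mm/s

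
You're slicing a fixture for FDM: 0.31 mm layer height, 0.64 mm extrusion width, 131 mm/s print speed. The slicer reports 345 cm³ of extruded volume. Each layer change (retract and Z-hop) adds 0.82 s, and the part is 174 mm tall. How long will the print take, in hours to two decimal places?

Line area = 0.31 × 0.64 = 0.1984 mm².
Toolpath length = 345 cm³ / 0.1984 mm² = 345000 / 0.1984 = 1738911.3 mm.
Print-move time = 1738911.3 / 131, so 13274.1 s.
Number of layers: 174 / 0.31 → 562 (rounded up).
Non-print overhead = 562 × 0.82 = 460.84 s.
Altogether 13274.1 + 460.84 = 13734.94 s, i.e. 3.82 hours.

3.82 hours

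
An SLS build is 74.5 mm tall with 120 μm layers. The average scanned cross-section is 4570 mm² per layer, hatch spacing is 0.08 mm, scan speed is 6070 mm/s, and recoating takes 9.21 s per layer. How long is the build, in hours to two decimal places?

Number of layers: 74.5 / 0.12 → 621 (rounded up).
Scan path per layer: 4570 / 0.08 → 57125 mm.
Laser time per layer = 57125 / 6070, so 9.411 s.
Layer cycle = 9.411 + 9.21 = 18.621 s.
621 layers × 18.621 s/layer = 11563.641 s, i.e. 3.21 hours.

3.21 hours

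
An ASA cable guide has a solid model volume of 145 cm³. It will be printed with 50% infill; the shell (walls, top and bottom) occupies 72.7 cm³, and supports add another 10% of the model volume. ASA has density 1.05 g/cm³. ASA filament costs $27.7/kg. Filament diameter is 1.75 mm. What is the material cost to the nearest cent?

$3.59

Volume inside the shell = 145 − 72.7 = 72.3 cm³.
Deposited infill = 0.50 × 72.3 = 36.15 cm³.
Support: 0.10 × 145 → 14.5 cm³.
Deposited volume: 72.7 + 36.15 + 14.5 → 123.35 cm³.
Mass: 123.35 × 1.05 → 129.5175 g.
Cost = 129.5175 g / 1000 × $27.7/kg = $3.59.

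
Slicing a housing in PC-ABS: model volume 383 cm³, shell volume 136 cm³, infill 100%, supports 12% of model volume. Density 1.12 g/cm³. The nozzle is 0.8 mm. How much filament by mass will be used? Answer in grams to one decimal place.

Volume inside the shell = 383 − 136, so 247 cm³.
Infill deposited = 1.00 × 247 = 247 cm³.
Support = 0.12 × 383 = 45.96 cm³.
Deposited volume: 136 + 247 + 45.96 → 428.96 cm³.
Mass: 428.96 × 1.12 → 480.4352 g.

480.4 g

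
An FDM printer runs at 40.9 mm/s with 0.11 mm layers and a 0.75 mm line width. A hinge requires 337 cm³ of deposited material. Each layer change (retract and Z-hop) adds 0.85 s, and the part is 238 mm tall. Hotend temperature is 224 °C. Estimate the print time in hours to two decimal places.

28.25 hours

Extrusion cross-section: 0.11 × 0.75 → 0.0825 mm².
Path length: 337000 mm³ / 0.0825 mm² → 4084848.5 mm.
Print-move time = 4084848.5 / 40.9, so 99874 s.
Number of layers: 238 / 0.11 → 2164 (rounded up).
Z-hop total = 2164 × 0.85 = 1839.4 s.
Total = 99874 + 1839.4 = 101713.4 s = 28.25 hours.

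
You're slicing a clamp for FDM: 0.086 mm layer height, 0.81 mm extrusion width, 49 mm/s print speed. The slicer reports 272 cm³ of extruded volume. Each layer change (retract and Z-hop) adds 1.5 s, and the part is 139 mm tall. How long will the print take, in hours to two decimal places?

Extrusion cross-section = 0.086 × 0.81 = 0.06966 mm².
Total extruded path = 272000/0.06966 = 3904679.9 mm.
Extrusion time = 3904679.9 / 49 = 79687.3 s.
Layer count = ceil(139 / 0.086) = 1617.
Layer-change overhead = 1617 × 1.5 = 2425.5 s.
Altogether 79687.3 + 2425.5 = 82112.8 s, i.e. 22.81 hours.

22.81 hours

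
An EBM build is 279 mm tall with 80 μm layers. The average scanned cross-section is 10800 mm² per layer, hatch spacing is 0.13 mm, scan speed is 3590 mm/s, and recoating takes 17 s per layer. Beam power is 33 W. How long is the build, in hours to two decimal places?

Layer count = ceil(279 / 0.08) = 3488.
Per-layer scan distance: 10800 / 0.13 → 83076.9 mm.
Beam time per layer: 83076.9 / 3590 → 23.1412 s.
Layer cycle: 23.1412 + 17 → 40.1412 s.
Total: 3488 × 40.1412 s = 140012.5056 s → 38.89 hours.

38.89 hours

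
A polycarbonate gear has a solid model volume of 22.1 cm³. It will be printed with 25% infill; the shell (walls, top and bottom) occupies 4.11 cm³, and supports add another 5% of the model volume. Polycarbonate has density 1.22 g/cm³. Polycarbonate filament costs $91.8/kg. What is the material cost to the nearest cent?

$1.09

Volume inside the shell: 22.1 − 4.11 → 17.99 cm³.
Deposited infill = 0.25 × 17.99 = 4.4975 cm³.
Support = 0.05 × 22.1 = 1.105 cm³.
Total printed volume: 4.11 + 4.4975 + 1.105 → 9.7125 cm³.
Mass = 9.7125 × 1.22, so 11.84925 g.
Cost = 11.84925 g / 1000 × $91.8/kg = $1.09.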